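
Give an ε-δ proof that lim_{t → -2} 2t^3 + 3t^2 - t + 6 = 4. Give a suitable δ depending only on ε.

Let ε > 0. We want δ > 0 such that 0 < |t + 2| < δ implies |(2t^3 + 3t^2 - t + 6) − 4| < ε.
(2t^3 + 3t^2 - t + 6) − 4 = 2t^3 + 3t^2 - t + 2 = (t + 2)(2t^2 - t + 1).
So |(2t^3 + 3t^2 - t + 6) − 4| = |t + 2|·|2t^2 - t + 1|.
Require δ ≤ 2. Then |t + 2| < 2 gives |t| < 4, and by the triangle inequality |2t^2 - t + 1| ≤ 2·4^2 + 4 + 1 = 37.
Hence |(2t^3 + 3t^2 - t + 6) − 4| ≤ 37|t + 2| < ε provided |t + 2| < ε/37.
Take δ = min(2, ε/37). Then 0 < |t + 2| < δ gives both |t + 2| < 2 and |t + 2| < ε/37, so |(2t^3 + 3t^2 - t + 6) − 4| < ε.

δ = min(2, ε/37)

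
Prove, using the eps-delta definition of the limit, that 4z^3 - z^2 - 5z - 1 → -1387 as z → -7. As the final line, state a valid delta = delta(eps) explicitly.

delta = min(1, eps/686)

Suppose eps > 0. We want delta > 0 such that 0 < |z + 7| < delta implies |(4z^3 - z^2 - 5z - 1) + 1387| < eps.
(4z^3 - z^2 - 5z - 1) + 1387 = 4z^3 - z^2 - 5z + 1386 = (z + 7)(4z^2 - 29z + 198).
So |(4z^3 - z^2 - 5z - 1) + 1387| = |z + 7|·|4z^2 - 29z + 198|.
Assume first that |z + 7| < 1, so |z| < 8. Then |4z^2 - 29z + 198| ≤ 4·8^2 + 29·8 + 198 = 686.
Hence |(4z^3 - z^2 - 5z - 1) + 1387| ≤ 686|z + 7| < eps provided |z + 7| < eps/686.
Take delta = min(1, eps/686). Then 0 < |z + 7| < delta gives both |z + 7| < 1 and |z + 7| < eps/686, so |(4z^3 - z^2 - 5z - 1) + 1387| < eps.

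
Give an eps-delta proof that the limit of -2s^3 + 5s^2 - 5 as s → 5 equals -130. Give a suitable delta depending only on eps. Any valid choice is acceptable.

delta = min(1, eps/127)

Fix eps > 0. We want delta > 0 such that 0 < |s − 5| < delta implies |(-2s^3 + 5s^2 - 5) + 130| < eps.
(-2s^3 + 5s^2 - 5) + 130 = -2s^3 + 5s^2 + 125 = (s − 5)(-2s^2 - 5s - 25).
So |(-2s^3 + 5s^2 - 5) + 130| = |s − 5|·|-2s^2 - 5s - 25|.
Require delta ≤ 1. Then |s − 5| < 1 gives |s| < 6, and by the triangle inequality |-2s^2 - 5s - 25| ≤ 2·6^2 + 5·6 + 25 = 127.
Hence |(-2s^3 + 5s^2 - 5) + 130| ≤ 127|s − 5| < eps provided |s − 5| < eps/127.
Choosing delta = min(1, eps/127) ensures both conditions, hence |(-2s^3 + 5s^2 - 5) + 130| < eps.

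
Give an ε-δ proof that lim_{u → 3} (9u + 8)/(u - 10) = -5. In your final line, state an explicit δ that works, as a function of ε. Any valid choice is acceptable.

δ = min(7/2, (1/4)ε)

Let ε > 0. We want δ > 0 with 0 < |u − 3| < δ ⇒ |(9u + 8)/(u - 10) + 5| < ε.
Combining over a common denominator, (9u + 8)/(u - 10) + 5 = [(9u + 8)·(-7) − 35·(u - 10)] / [(-7)·(u - 10)] = -98(u − 3) / ((-7)(u - 10)).
So |(9u + 8)/(u - 10) + 5| = 98|u − 3| / (7·|u − 10|).
Require δ ≤ 7/2, so |u − 10| ≥ |-7| − |u − 3| > 7 − 7/2 = 7/2.
Hence |(9u + 8)/(u - 10) + 5| < 98|u − 3|/(7·(7/2)) = 4|u − 3|, which is < ε once |u − 3| < (1/4)ε.
Take δ = min(7/2, (1/4)ε). Then 0 < |u − 3| < δ forces both bounds, so |(9u + 8)/(u - 10) + 5| < ε.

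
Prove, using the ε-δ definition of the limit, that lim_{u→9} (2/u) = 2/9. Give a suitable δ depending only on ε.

Let ε > 0. We seek δ > 0 such that 0 < |u − 9| < δ implies |2/u − (2/9)| < ε.
|2/u − (2/9)| = 2·|9 − u|/(9·|u|) = 2|u − 9|/(9|u|).
Require δ ≤ 9/2 so that |u| > 9 − 9/2 = 9/2, hence 9|u| > 81/2.
Then |2/u − (2/9)| < 2|u − 9|/(81/2), which is < ε when |u − 9| < (81/4)ε.
Take δ = min(9/2, (81/4)ε). Then 0 < |u − 9| < δ gives both |u − 9| < 9/2 and |u − 9| < (81/4)ε, so |2/u − (2/9)| < ε.

δ = min(9/2, (81/4)ε)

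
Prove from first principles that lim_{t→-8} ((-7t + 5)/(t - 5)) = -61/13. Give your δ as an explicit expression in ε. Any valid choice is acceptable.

Let ε > 0. We want δ > 0 with 0 < |t + 8| < δ ⇒ |(-7t + 5)/(t - 5) + 61/13| < ε.
Combining over a common denominator, (-7t + 5)/(t - 5) + 61/13 = [(-7t + 5)·(-13) − 61·(t - 5)] / [(-13)·(t - 5)] = 30(t + 8) / ((-13)(t - 5)).
So |(-7t + 5)/(t - 5) + 61/13| = 30|t + 8| / (13·|t − 5|).
Require δ ≤ 13/2, so |t − 5| ≥ |-13| − |t + 8| > 13 − 13/2 = 13/2.
Hence |(-7t + 5)/(t - 5) + 61/13| < 30|t + 8|/(13·(13/2)) = (60/169)|t + 8|, which is < ε once |t + 8| < (169/60)ε.
Take δ = min(13/2, (169/60)ε). Then 0 < |t + 8| < δ forces both bounds, so |(-7t + 5)/(t - 5) + 61/13| < ε.

δ = min(13/2, (169/60)ε)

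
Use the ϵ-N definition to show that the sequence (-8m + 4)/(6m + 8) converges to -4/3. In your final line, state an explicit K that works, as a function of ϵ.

K = (22/9)/ϵ

Let ϵ > 0 be given. For m ≥ 1, |(-8m + 4)/(6m + 8) + 4/3| = |88|/(6(6m + 8)) = 88/(6(6m + 8)).
Since 6m + 8 ≥ 6m for m ≥ 1, this is ≤ 88/(6·6m) = (22/9)/m.
So |(-8m + 4)/(6m + 8) + 4/3| < ϵ whenever m > (22/9)/ϵ.
Take K = (22/9)/ϵ. If m > K then |(-8m + 4)/(6m + 8) + 4/3| ≤ (22/9)/m < ϵ.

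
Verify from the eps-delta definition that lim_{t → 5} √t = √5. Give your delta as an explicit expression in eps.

delta = min(5, √5·eps)

Fix eps > 0. We want delta > 0 such that 0 < |t − 5| < delta implies |√t − √5| < eps.
Rationalise: √t − √5 = (t − 5)/(√t + √5), so |√t − √5| = |t − 5|/(√t + √5).
Restrict delta ≤ 5 so that |t − 5| < 5 forces t > 0, and then √t + √5 > √5.
Hence |√t − √5| < |t − 5|/√5, which is < eps once |t − 5| < √5·eps.
Take delta = min(5, √5·eps). If 0 < |t − 5| < delta then t > 0 and |√t − √5| < |t − 5|/√5 < eps.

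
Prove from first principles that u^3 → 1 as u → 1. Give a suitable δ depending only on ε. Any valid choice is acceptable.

δ = min(2, ε/13)

Suppose ε > 0. We seek δ > 0 with 0 < |u − 1| < δ ⇒ |u^3 − 1| < ε.
Factor: u^3 − 1 = (u − 1)(u^2 + u + 1), so |u^3 − 1| = |u − 1|·|u^2 + u + 1|.
Impose δ ≤ 2 so that |u| < 3; then |u^2 + u + 1| ≤ 13.
Hence |u^3 − 1| ≤ 13|u − 1|, which is < ε once |u − 1| < ε/13.
Take δ = min(2, ε/13). If 0 < |u − 1| < δ then both bounds hold and |u^3 − 1| ≤ 13|u − 1| < 13·(ε/13) = ε.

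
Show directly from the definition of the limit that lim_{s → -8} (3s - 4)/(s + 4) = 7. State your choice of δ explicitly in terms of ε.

δ = min(2, (1/2)ε)

Fix ε > 0. We want δ > 0 with 0 < |s + 8| < δ ⇒ |(3s - 4)/(s + 4) − 7| < ε.
Combining over a common denominator, (3s - 4)/(s + 4) − 7 = [(3s - 4)·(-4) − (-28)·(s + 4)] / [(-4)·(s + 4)] = 16(s + 8) / ((-4)(s + 4)).
So |(3s - 4)/(s + 4) − 7| = 16|s + 8| / (4·|s + 4|).
Require δ ≤ 2, so |s + 4| ≥ |-4| − |s + 8| > 4 − 2 = 2.
Hence |(3s - 4)/(s + 4) − 7| < 16|s + 8|/(4·2) = 2|s + 8|, which is < ε once |s + 8| < (1/2)ε.
Take δ = min(2, (1/2)ε). Then 0 < |s + 8| < δ forces both bounds, so |(3s - 4)/(s + 4) − 7| < ε.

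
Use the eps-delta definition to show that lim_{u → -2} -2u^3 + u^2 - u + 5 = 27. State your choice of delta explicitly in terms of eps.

Let eps > 0 be given. We want delta > 0 such that 0 < |u + 2| < delta implies |(-2u^3 + u^2 - u + 5) − 27| < eps.
(-2u^3 + u^2 - u + 5) − 27 = -2u^3 + u^2 - u - 22 = (u + 2)(-2u^2 + 5u - 11).
So |(-2u^3 + u^2 - u + 5) − 27| = |u + 2|·|-2u^2 + 5u - 11|.
Require delta ≤ 2. Then |u + 2| < 2 gives |u| < 4, and by the triangle inequality |-2u^2 + 5u - 11| ≤ 2·4^2 + 5·4 + 11 = 63.
Hence |(-2u^3 + u^2 - u + 5) − 27| ≤ 63|u + 2| < eps provided |u + 2| < eps/63.
Choosing delta = min(2, eps/63) ensures both conditions, hence |(-2u^3 + u^2 - u + 5) − 27| < eps.

delta = min(2, eps/63)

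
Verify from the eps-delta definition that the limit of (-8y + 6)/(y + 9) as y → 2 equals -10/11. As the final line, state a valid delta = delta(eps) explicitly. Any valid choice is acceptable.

Fix eps > 0. We want delta > 0 with 0 < |y − 2| < delta ⇒ |(-8y + 6)/(y + 9) + 10/11| < eps.
Combining over a common denominator, (-8y + 6)/(y + 9) + 10/11 = [(-8y + 6)·11 − (-10)·(y + 9)] / [11·(y + 9)] = -78(y − 2) / (11(y + 9)).
So |(-8y + 6)/(y + 9) + 10/11| = 78|y − 2| / (11·|y + 9|).
Restrict delta ≤ 11/2. Then |y − 2| < 11/2 gives |y + 9| = |(y − 2) + 11| ≥ 11 − 11/2 = 11/2.
Hence |(-8y + 6)/(y + 9) + 10/11| < 78|y − 2|/(11·(11/2)) = (156/121)|y − 2|, which is < eps once |y − 2| < (121/156)eps.
Take delta = min(11/2, (121/156)eps). Then 0 < |y − 2| < delta forces both bounds, so |(-8y + 6)/(y + 9) + 10/11| < eps.

delta = min(11/2, (121/156)eps)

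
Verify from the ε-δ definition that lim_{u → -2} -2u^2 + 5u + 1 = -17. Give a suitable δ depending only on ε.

Fix ε > 0. We want δ > 0 such that 0 < |u + 2| < δ implies |(-2u^2 + 5u + 1) + 17| < ε.
(-2u^2 + 5u + 1) + 17 = -2u^2 + 5u + 18 = (u + 2)(-2u + 9).
So |(-2u^2 + 5u + 1) + 17| = |u + 2|·|-2u + 9|.
Assume first that |u + 2| < 1, so |u| < 3. Then |-2u + 9| ≤ 2·3 + 9 = 15.
Hence |(-2u^2 + 5u + 1) + 17| ≤ 15|u + 2| < ε provided |u + 2| < ε/15.
Choosing δ = min(1, ε/15) ensures both conditions, hence |(-2u^2 + 5u + 1) + 17| < ε.

δ = min(1, ε/15)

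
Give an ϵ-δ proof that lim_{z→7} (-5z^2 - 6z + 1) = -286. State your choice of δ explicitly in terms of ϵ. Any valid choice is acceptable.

Let ϵ > 0. We want δ > 0 such that 0 < |z − 7| < δ implies |(-5z^2 - 6z + 1) + 286| < ϵ.
(-5z^2 - 6z + 1) + 286 = -5z^2 - 6z + 287 = (z − 7)(-5z - 41).
So |(-5z^2 - 6z + 1) + 286| = |z − 7|·|-5z - 41|.
Assume first that |z − 7| < 1, so |z| < 8. Then |-5z - 41| ≤ 5·8 + 41 = 81.
Hence |(-5z^2 - 6z + 1) + 286| ≤ 81|z − 7| < ϵ provided |z − 7| < ϵ/81.
Choosing δ = min(1, ϵ/81) ensures both conditions, hence |(-5z^2 - 6z + 1) + 286| < ϵ.

δ = min(1, ϵ/81)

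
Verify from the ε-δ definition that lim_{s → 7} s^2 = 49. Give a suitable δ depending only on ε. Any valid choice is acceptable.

δ = min(1, ε/15)

Fix ε > 0. We seek δ > 0 with 0 < |s − 7| < δ ⇒ |s^2 − 49| < ε.
Factor: s^2 − 49 = (s − 7)(s + 7), so |s^2 − 49| = |s − 7|·|s + 7|.
Restrict δ ≤ 1. Then |s − 7| < 1 gives |s| < 8, so by the triangle inequality |s + 7| ≤ 8 + 7 = 15.
Hence |s^2 − 49| ≤ 15|s − 7|, which is < ε once |s − 7| < ε/15.
Take δ = min(1, ε/15). If 0 < |s − 7| < δ then both bounds hold and |s^2 − 49| ≤ 15|s − 7| < 15·(ε/15) = ε.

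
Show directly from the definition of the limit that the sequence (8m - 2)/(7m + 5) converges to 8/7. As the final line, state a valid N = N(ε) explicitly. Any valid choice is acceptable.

Let ε > 0 be given. For m ≥ 1, |(8m - 2)/(7m + 5) − (8/7)| = |-54|/(7(7m + 5)) = 54/(7(7m + 5)).
Since 7m + 5 ≥ 7m for m ≥ 1, this is ≤ 54/(7·7m) = (54/49)/m.
So |(8m - 2)/(7m + 5) − (8/7)| < ε whenever m > (54/49)/ε.
Take N = (54/49)/ε. If m > N then |(8m - 2)/(7m + 5) − (8/7)| ≤ (54/49)/m < ε.

N = (54/49)/ε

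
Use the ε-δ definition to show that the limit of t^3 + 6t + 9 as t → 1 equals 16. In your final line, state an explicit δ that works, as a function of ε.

δ = min(1, ε/13)

Let ε > 0. We want δ > 0 such that 0 < |t − 1| < δ implies |(t^3 + 6t + 9) − 16| < ε.
(t^3 + 6t + 9) − 16 = t^3 + 6t - 7 = (t − 1)(t^2 + t + 7).
So |(t^3 + 6t + 9) − 16| = |t − 1|·|t^2 + t + 7|.
Assume first that |t − 1| < 1, so |t| < 2. Then |t^2 + t + 7| ≤ 2^2 + 2 + 7 = 13.
Hence |(t^3 + 6t + 9) − 16| ≤ 13|t − 1| < ε provided |t − 1| < ε/13.
Take δ = min(1, ε/13). Then 0 < |t − 1| < δ gives both |t − 1| < 1 and |t − 1| < ε/13, so |(t^3 + 6t + 9) − 16| < ε.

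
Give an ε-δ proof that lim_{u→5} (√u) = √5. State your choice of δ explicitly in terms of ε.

δ = min(5, √5·ε)

Let ε > 0 be given. We want δ > 0 such that 0 < |u − 5| < δ implies |√u − √5| < ε.
Rationalise: √u − √5 = (u − 5)/(√u + √5), so |√u − √5| = |u − 5|/(√u + √5).
Restrict δ ≤ 5 so that |u − 5| < 5 forces u > 0, and then √u + √5 > √5.
Hence |√u − √5| < |u − 5|/√5, which is < ε once |u − 5| < √5·ε.
Take δ = min(5, √5·ε). If 0 < |u − 5| < δ then u > 0 and |√u − √5| < |u − 5|/√5 < ε.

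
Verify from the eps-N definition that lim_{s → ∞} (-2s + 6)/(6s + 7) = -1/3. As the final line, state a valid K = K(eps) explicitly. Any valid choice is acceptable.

K = (25/18)/eps

Let eps > 0 be given. We seek K > 0 such that s > K implies |(-2s + 6)/(6s + 7) + 1/3| < eps.
(-2s + 6)/(6s + 7) + 1/3 = (6(-2s + 6) − (-2)(6s + 7)) / (6(6s + 7)) = 50/(6(6s + 7)).
For s > 0 we have 6s + 7 > 6s, so |(-2s + 6)/(6s + 7) + 1/3| = 50/(6(6s + 7)) < 50/(6·6s) = (25/18)/s.
Thus |(-2s + 6)/(6s + 7) + 1/3| < eps whenever s > (25/18)/eps.
Take K = (25/18)/eps. If s > K then |(-2s + 6)/(6s + 7) + 1/3| < (25/18)/s < eps.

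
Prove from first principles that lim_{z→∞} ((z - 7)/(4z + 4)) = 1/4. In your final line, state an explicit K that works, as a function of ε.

Suppose ε > 0. We seek K > 0 such that z > K implies |(z - 7)/(4z + 4) − (1/4)| < ε.
(z - 7)/(4z + 4) − (1/4) = (4(z - 7) − (4z + 4)) / (4(4z + 4)) = -32/(4(4z + 4)).
For z > 0 we have 4z + 4 > 4z, so |(z - 7)/(4z + 4) − (1/4)| = 32/(4(4z + 4)) < 32/(4·4z) = 2/z.
Thus |(z - 7)/(4z + 4) − (1/4)| < ε whenever z > 2/ε.
Take K = 2/ε. If z > K then |(z - 7)/(4z + 4) − (1/4)| < 2/z < ε.

K = 2/ε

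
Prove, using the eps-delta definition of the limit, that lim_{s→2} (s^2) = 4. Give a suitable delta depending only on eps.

delta = min(2, eps/6)

Let eps > 0. We seek delta > 0 with 0 < |s − 2| < delta ⇒ |s^2 − 4| < eps.
Factor: s^2 − 4 = (s − 2)(s + 2), so |s^2 − 4| = |s − 2|·|s + 2|.
Impose delta ≤ 2 so that |s| < 4; then |s + 2| ≤ 6.
Hence |s^2 − 4| ≤ 6|s − 2|, which is < eps once |s − 2| < eps/6.
Take delta = min(2, eps/6). If 0 < |s − 2| < delta then both bounds hold and |s^2 − 4| ≤ 6|s − 2| < 6·(eps/6) = eps.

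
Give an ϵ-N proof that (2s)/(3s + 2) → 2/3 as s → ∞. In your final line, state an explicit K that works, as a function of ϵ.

Let ϵ > 0 be given. We seek K > 0 such that s > K implies |(2s)/(3s + 2) − (2/3)| < ϵ.
(2s)/(3s + 2) − (2/3) = (3(2s) − 2(3s + 2)) / (3(3s + 2)) = -4/(3(3s + 2)).
For s > 0 we have 3s + 2 > 3s, so |(2s)/(3s + 2) − (2/3)| = 4/(3(3s + 2)) < 4/(3·3s) = (4/9)/s.
Thus |(2s)/(3s + 2) − (2/3)| < ϵ whenever s > (4/9)/ϵ.
Take K = (4/9)/ϵ. If s > K then |(2s)/(3s + 2) − (2/3)| < (4/9)/s < ϵ.

K = (4/9)/ϵ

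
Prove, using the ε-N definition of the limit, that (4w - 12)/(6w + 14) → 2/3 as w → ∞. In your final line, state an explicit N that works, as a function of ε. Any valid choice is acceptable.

N = (32/9)/ε

Suppose ε > 0. We seek N > 0 such that w > N implies |(4w - 12)/(6w + 14) − (2/3)| < ε.
(4w - 12)/(6w + 14) − (2/3) = (6(4w - 12) − 4(6w + 14)) / (6(6w + 14)) = -128/(6(6w + 14)).
For w > 0 we have 6w + 14 > 6w, so |(4w - 12)/(6w + 14) − (2/3)| = 128/(6(6w + 14)) < 128/(6·6w) = (32/9)/w.
Thus |(4w - 12)/(6w + 14) − (2/3)| < ε whenever w > (32/9)/ε.
Take N = (32/9)/ε. If w > N then |(4w - 12)/(6w + 14) − (2/3)| < (32/9)/w < ε.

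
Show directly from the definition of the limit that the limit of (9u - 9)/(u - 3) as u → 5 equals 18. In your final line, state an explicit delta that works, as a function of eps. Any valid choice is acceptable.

delta = min(1, (1/9)eps)

Let eps > 0 be given. We want delta > 0 with 0 < |u − 5| < delta ⇒ |(9u - 9)/(u - 3) − 18| < eps.
Combining over a common denominator, (9u - 9)/(u - 3) − 18 = [(9u - 9)·2 − 36·(u - 3)] / [2·(u - 3)] = -18(u − 5) / (2(u - 3)).
So |(9u - 9)/(u - 3) − 18| = 18|u − 5| / (2·|u − 3|).
Restrict delta ≤ 1. Then |u − 5| < 1 gives |u − 3| = |(u − 5) + 2| ≥ 2 − 1 = 1.
Hence |(9u - 9)/(u - 3) − 18| < 18|u − 5|/(2·1) = 9|u − 5|, which is < eps once |u − 5| < (1/9)eps.
Take delta = min(1, (1/9)eps). Then 0 < |u − 5| < delta forces both bounds, so |(9u - 9)/(u - 3) − 18| < eps.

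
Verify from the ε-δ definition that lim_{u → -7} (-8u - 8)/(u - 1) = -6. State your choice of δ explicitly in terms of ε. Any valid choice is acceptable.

δ = min(4, 2ε)

Let ε > 0 be given. We want δ > 0 with 0 < |u + 7| < δ ⇒ |(-8u - 8)/(u - 1) + 6| < ε.
Combining over a common denominator, (-8u - 8)/(u - 1) + 6 = [(-8u - 8)·(-8) − 48·(u - 1)] / [(-8)·(u - 1)] = 16(u + 7) / ((-8)(u - 1)).
So |(-8u - 8)/(u - 1) + 6| = 16|u + 7| / (8·|u − 1|).
Restrict δ ≤ 4. Then |u + 7| < 4 gives |u − 1| = |(u + 7) + (-8)| ≥ 8 − 4 = 4.
Hence |(-8u - 8)/(u - 1) + 6| < 16|u + 7|/(8·4) = (1/2)|u + 7|, which is < ε once |u + 7| < 2ε.
Take δ = min(4, 2ε). Then 0 < |u + 7| < δ forces both bounds, so |(-8u - 8)/(u - 1) + 6| < ε.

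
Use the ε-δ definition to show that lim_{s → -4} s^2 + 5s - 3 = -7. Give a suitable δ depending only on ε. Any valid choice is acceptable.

δ = min(1, ε/6)

Fix ε > 0. We want δ > 0 such that 0 < |s + 4| < δ implies |(s^2 + 5s - 3) + 7| < ε.
(s^2 + 5s - 3) + 7 = s^2 + 5s + 4 = (s + 4)(s + 1).
So |(s^2 + 5s - 3) + 7| = |s + 4|·|s + 1|.
Require δ ≤ 1. Then |s + 4| < 1 gives |s| < 5, and by the triangle inequality |s + 1| ≤ 5 + 1 = 6.
Hence |(s^2 + 5s - 3) + 7| ≤ 6|s + 4| < ε provided |s + 4| < ε/6.
Choosing δ = min(1, ε/6) ensures both conditions, hence |(s^2 + 5s - 3) + 7| < ε.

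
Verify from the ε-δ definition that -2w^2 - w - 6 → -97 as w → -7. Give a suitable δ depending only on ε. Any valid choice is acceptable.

Let ε > 0. We want δ > 0 such that 0 < |w + 7| < δ implies |(-2w^2 - w - 6) + 97| < ε.
(-2w^2 - w - 6) + 97 = -2w^2 - w + 91 = (w + 7)(-2w + 13).
So |(-2w^2 - w - 6) + 97| = |w + 7|·|-2w + 13|.
Require δ ≤ 2. Then |w + 7| < 2 gives |w| < 9, and by the triangle inequality |-2w + 13| ≤ 2·9 + 13 = 31.
Hence |(-2w^2 - w - 6) + 97| ≤ 31|w + 7| < ε provided |w + 7| < ε/31.
Take δ = min(2, ε/31). Then 0 < |w + 7| < δ gives both |w + 7| < 2 and |w + 7| < ε/31, so |(-2w^2 - w - 6) + 97| < ε.

δ = min(2, ε/31)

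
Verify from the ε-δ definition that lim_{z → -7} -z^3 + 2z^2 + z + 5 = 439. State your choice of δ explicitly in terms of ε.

Let ε > 0. We want δ > 0 such that 0 < |z + 7| < δ implies |(-z^3 + 2z^2 + z + 5) − 439| < ε.
(-z^3 + 2z^2 + z + 5) − 439 = -z^3 + 2z^2 + z - 434 = (z + 7)(-z^2 + 9z - 62).
So |(-z^3 + 2z^2 + z + 5) − 439| = |z + 7|·|-z^2 + 9z - 62|.
Assume first that |z + 7| < 2, so |z| < 9. Then |-z^2 + 9z - 62| ≤ 9^2 + 9·9 + 62 = 224.
Hence |(-z^3 + 2z^2 + z + 5) − 439| ≤ 224|z + 7| < ε provided |z + 7| < ε/224.
Take δ = min(2, ε/224). Then 0 < |z + 7| < δ gives both |z + 7| < 2 and |z + 7| < ε/224, so |(-z^3 + 2z^2 + z + 5) − 439| < ε.

δ = min(2, ε/224)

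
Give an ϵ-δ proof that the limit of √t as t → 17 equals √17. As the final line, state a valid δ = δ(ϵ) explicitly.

Let ϵ > 0 be given. We want δ > 0 such that 0 < |t − 17| < δ implies |√t − √17| < ϵ.
Multiplying by the conjugate, |√t − √17| = |t − 17|/(√t + √17).
Restrict δ ≤ 17 so that |t − 17| < 17 forces t > 0, and then √t + √17 > √17.
Hence |√t − √17| < |t − 17|/√17, which is < ϵ once |t − 17| < √17·ϵ.
Take δ = min(17, √17·ϵ). If 0 < |t − 17| < δ then t > 0 and |√t − √17| < |t − 17|/√17 < ϵ.

δ = min(17, √17·ϵ)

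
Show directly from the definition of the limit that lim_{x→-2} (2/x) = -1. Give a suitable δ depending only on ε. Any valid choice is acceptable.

δ = min(1, ε)

Let ε > 0 be given. We seek δ > 0 such that 0 < |x + 2| < δ implies |2/x + 1| < ε.
|2/x + 1| = 2·|-2 − x|/(2·|x|) = 2|x + 2|/(2|x|).
Require δ ≤ 1 so that |x| > 2 − 1 = 1, hence 2|x| > 2.
Then |2/x + 1| < 2|x + 2|/2, which is < ε when |x + 2| < ε.
Take δ = min(1, ε). Then 0 < |x + 2| < δ gives both |x + 2| < 1 and |x + 2| < ε, so |2/x + 1| < ε.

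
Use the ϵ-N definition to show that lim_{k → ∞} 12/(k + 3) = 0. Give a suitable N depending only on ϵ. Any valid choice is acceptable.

Let ϵ > 0. For k ≥ 1, |12/(k + 3) − 0| = 12/(k + 3) ≤ 12/k.
We need 12/k < ϵ, i.e. k > 12/ϵ.
Take N = 12/ϵ. If k > N then |12/(k + 3)| ≤ 12/k < ϵ.

N = 12/ϵ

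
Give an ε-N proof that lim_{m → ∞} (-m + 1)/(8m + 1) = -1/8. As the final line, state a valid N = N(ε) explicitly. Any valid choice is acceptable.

Let ε > 0. For m ≥ 1, |(-m + 1)/(8m + 1) + 1/8| = |9|/(8(8m + 1)) = 9/(8(8m + 1)).
Since 8m + 1 ≥ 8m for m ≥ 1, this is ≤ 9/(8·8m) = (9/64)/m.
So |(-m + 1)/(8m + 1) + 1/8| < ε whenever m > (9/64)/ε.
Take N = (9/64)/ε. If m > N then |(-m + 1)/(8m + 1) + 1/8| ≤ (9/64)/m < ε.

N = (9/64)/ε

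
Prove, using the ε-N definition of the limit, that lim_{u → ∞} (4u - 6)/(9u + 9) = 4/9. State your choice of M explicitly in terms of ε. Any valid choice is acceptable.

Suppose ε > 0. We seek M > 0 such that u > M implies |(4u - 6)/(9u + 9) − (4/9)| < ε.
(4u - 6)/(9u + 9) − (4/9) = (9(4u - 6) − 4(9u + 9)) / (9(9u + 9)) = -90/(9(9u + 9)).
For u > 0 we have 9u + 9 > 9u, so |(4u - 6)/(9u + 9) − (4/9)| = 90/(9(9u + 9)) < 90/(9·9u) = (10/9)/u.
Thus |(4u - 6)/(9u + 9) − (4/9)| < ε whenever u > (10/9)/ε.
Take M = (10/9)/ε. If u > M then |(4u - 6)/(9u + 9) − (4/9)| < (10/9)/u < ε.

M = (10/9)/ε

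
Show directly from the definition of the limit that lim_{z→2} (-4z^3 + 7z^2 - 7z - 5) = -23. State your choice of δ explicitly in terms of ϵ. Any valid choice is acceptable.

δ = min(1, ϵ/48)

Suppose ϵ > 0. We want δ > 0 such that 0 < |z − 2| < δ implies |(-4z^3 + 7z^2 - 7z - 5) + 23| < ϵ.
(-4z^3 + 7z^2 - 7z - 5) + 23 = -4z^3 + 7z^2 - 7z + 18 = (z − 2)(-4z^2 - z - 9).
So |(-4z^3 + 7z^2 - 7z - 5) + 23| = |z − 2|·|-4z^2 - z - 9|.
Assume first that |z − 2| < 1, so |z| < 3. Then |-4z^2 - z - 9| ≤ 4·3^2 + 3 + 9 = 48.
Hence |(-4z^3 + 7z^2 - 7z - 5) + 23| ≤ 48|z − 2| < ϵ provided |z − 2| < ϵ/48.
Take δ = min(1, ϵ/48). Then 0 < |z − 2| < δ gives both |z − 2| < 1 and |z − 2| < ϵ/48, so |(-4z^3 + 7z^2 - 7z - 5) + 23| < ϵ.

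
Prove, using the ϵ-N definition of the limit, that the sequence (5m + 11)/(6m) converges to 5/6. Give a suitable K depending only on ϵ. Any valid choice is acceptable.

K = (11/6)/ϵ

Let ϵ > 0. For m ≥ 1, |(5m + 11)/(6m) − (5/6)| = |66|/(6(6m)) = 66/(6(6m)).
Since 6m ≥ 6m for m ≥ 1, this is ≤ 66/(6·6m) = (11/6)/m.
So |(5m + 11)/(6m) − (5/6)| < ϵ whenever m > (11/6)/ϵ.
Take K = (11/6)/ϵ. If m > K then |(5m + 11)/(6m) − (5/6)| ≤ (11/6)/m < ϵ.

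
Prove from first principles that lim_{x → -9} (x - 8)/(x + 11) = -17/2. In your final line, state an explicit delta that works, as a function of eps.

delta = min(1, (2/19)eps)

Suppose eps > 0. We want delta > 0 with 0 < |x + 9| < delta ⇒ |(x - 8)/(x + 11) + 17/2| < eps.
Combining over a common denominator, (x - 8)/(x + 11) + 17/2 = [(x - 8)·2 − (-17)·(x + 11)] / [2·(x + 11)] = 19(x + 9) / (2(x + 11)).
So |(x - 8)/(x + 11) + 17/2| = 19|x + 9| / (2·|x + 11|).
Require delta ≤ 1, so |x + 11| ≥ |2| − |x + 9| > 2 − 1 = 1.
Hence |(x - 8)/(x + 11) + 17/2| < 19|x + 9|/(2·1) = (19/2)|x + 9|, which is < eps once |x + 9| < (2/19)eps.
Take delta = min(1, (2/19)eps). Then 0 < |x + 9| < delta forces both bounds, so |(x - 8)/(x + 11) + 17/2| < eps.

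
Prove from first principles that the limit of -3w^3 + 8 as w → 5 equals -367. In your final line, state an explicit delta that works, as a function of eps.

delta = min(2, eps/327)

Fix eps > 0. We want delta > 0 such that 0 < |w − 5| < delta implies |(-3w^3 + 8) + 367| < eps.
(-3w^3 + 8) + 367 = -3w^3 + 375 = (w − 5)(-3w^2 - 15w - 75).
So |(-3w^3 + 8) + 367| = |w − 5|·|-3w^2 - 15w - 75|.
Assume first that |w − 5| < 2, so |w| < 7. Then |-3w^2 - 15w - 75| ≤ 3·7^2 + 15·7 + 75 = 327.
Hence |(-3w^3 + 8) + 367| ≤ 327|w − 5| < eps provided |w − 5| < eps/327.
Take delta = min(2, eps/327). Then 0 < |w − 5| < delta gives both |w − 5| < 2 and |w − 5| < eps/327, so |(-3w^3 + 8) + 367| < eps.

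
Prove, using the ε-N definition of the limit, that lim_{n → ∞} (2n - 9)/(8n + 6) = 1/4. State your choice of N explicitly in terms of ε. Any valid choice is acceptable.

Let ε > 0 be given. For n ≥ 1, |(2n - 9)/(8n + 6) − (1/4)| = |-84|/(8(8n + 6)) = 84/(8(8n + 6)).
Since 8n + 6 ≥ 8n for n ≥ 1, this is ≤ 84/(8·8n) = (21/16)/n.
So |(2n - 9)/(8n + 6) − (1/4)| < ε whenever n > (21/16)/ε.
Take N = (21/16)/ε. If n > N then |(2n - 9)/(8n + 6) − (1/4)| ≤ (21/16)/n < ε.

N = (21/16)/ε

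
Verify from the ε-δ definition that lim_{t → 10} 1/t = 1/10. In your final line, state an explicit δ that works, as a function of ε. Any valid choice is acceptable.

δ = min(5, 50ε)

Suppose ε > 0. We seek δ > 0 such that 0 < |t − 10| < δ implies |1/t − (1/10)| < ε.
|1/t − (1/10)| = |10 − t|/(10·|t|) = |t − 10|/(10|t|).
Require δ ≤ 5 so that |t| > 10 − 5 = 5, hence 10|t| > 50.
Then |1/t − (1/10)| < |t − 10|/50, which is < ε when |t − 10| < 50ε.
Take δ = min(5, 50ε). Then 0 < |t − 10| < δ gives both |t − 10| < 5 and |t − 10| < 50ε, so |1/t − (1/10)| < ε.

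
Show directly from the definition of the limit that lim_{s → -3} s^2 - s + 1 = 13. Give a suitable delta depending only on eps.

Suppose eps > 0. We want delta > 0 such that 0 < |s + 3| < delta implies |(s^2 - s + 1) − 13| < eps.
(s^2 - s + 1) − 13 = s^2 - s - 12 = (s + 3)(s - 4).
So |(s^2 - s + 1) − 13| = |s + 3|·|s - 4|.
Require delta ≤ 1. Then |s + 3| < 1 gives |s| < 4, and by the triangle inequality |s - 4| ≤ 4 + 4 = 8.
Hence |(s^2 - s + 1) − 13| ≤ 8|s + 3| < eps provided |s + 3| < eps/8.
Choosing delta = min(1, eps/8) ensures both conditions, hence |(s^2 - s + 1) − 13| < eps.

delta = min(1, eps/8)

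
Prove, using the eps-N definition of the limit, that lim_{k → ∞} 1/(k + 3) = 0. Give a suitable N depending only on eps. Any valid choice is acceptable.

Fix eps > 0. For k ≥ 1, |1/(k + 3) − 0| = 1/(k + 3) ≤ 1/k.
We need 1/k < eps, i.e. k > 1/eps.
Take N = 1/eps. If k > N then |1/(k + 3)| ≤ 1/k < eps.

N = 1/eps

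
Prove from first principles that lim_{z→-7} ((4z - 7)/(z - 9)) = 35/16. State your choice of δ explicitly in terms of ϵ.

Let ϵ > 0 be given. We want δ > 0 with 0 < |z + 7| < δ ⇒ |(4z - 7)/(z - 9) − (35/16)| < ϵ.
Combining over a common denominator, (4z - 7)/(z - 9) − (35/16) = [(4z - 7)·(-16) − (-35)·(z - 9)] / [(-16)·(z - 9)] = -29(z + 7) / ((-16)(z - 9)).
So |(4z - 7)/(z - 9) − (35/16)| = 29|z + 7| / (16·|z − 9|).
Restrict δ ≤ 8. Then |z + 7| < 8 gives |z − 9| = |(z + 7) + (-16)| ≥ 16 − 8 = 8.
Hence |(4z - 7)/(z - 9) − (35/16)| < 29|z + 7|/(16·8) = (29/128)|z + 7|, which is < ϵ once |z + 7| < (128/29)ϵ.
Take δ = min(8, (128/29)ϵ). Then 0 < |z + 7| < δ forces both bounds, so |(4z - 7)/(z - 9) − (35/16)| < ϵ.

δ = min(8, (128/29)ϵ)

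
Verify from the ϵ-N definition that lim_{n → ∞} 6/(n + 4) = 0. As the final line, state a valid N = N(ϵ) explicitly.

N = 6/ϵ

Suppose ϵ > 0. For n ≥ 1, |6/(n + 4) − 0| = 6/(n + 4) ≤ 6/n.
We need 6/n < ϵ, i.e. n > 6/ϵ.
Take N = 6/ϵ. If n > N then |6/(n + 4)| ≤ 6/n < ϵ.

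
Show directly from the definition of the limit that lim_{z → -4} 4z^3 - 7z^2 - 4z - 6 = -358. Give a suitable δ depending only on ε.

Let ε > 0 be given. We want δ > 0 such that 0 < |z + 4| < δ implies |(4z^3 - 7z^2 - 4z - 6) + 358| < ε.
(4z^3 - 7z^2 - 4z - 6) + 358 = 4z^3 - 7z^2 - 4z + 352 = (z + 4)(4z^2 - 23z + 88).
So |(4z^3 - 7z^2 - 4z - 6) + 358| = |z + 4|·|4z^2 - 23z + 88|.
Assume first that |z + 4| < 1, so |z| < 5. Then |4z^2 - 23z + 88| ≤ 4·5^2 + 23·5 + 88 = 303.
Hence |(4z^3 - 7z^2 - 4z - 6) + 358| ≤ 303|z + 4| < ε provided |z + 4| < ε/303.
Take δ = min(1, ε/303). Then 0 < |z + 4| < δ gives both |z + 4| < 1 and |z + 4| < ε/303, so |(4z^3 - 7z^2 - 4z - 6) + 358| < ε.

δ = min(1, ε/303)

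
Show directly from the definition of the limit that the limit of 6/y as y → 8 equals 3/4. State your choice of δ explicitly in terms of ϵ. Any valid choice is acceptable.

Let ϵ > 0. We seek δ > 0 such that 0 < |y − 8| < δ implies |6/y − (3/4)| < ϵ.
|6/y − (3/4)| = 6·|8 − y|/(8·|y|) = 6|y − 8|/(8|y|).
Restrict δ ≤ 4. Then |y − 8| < 4 gives |y| > 4, so 8|y| > 32.
Then |6/y − (3/4)| < 6|y − 8|/32, which is < ϵ when |y − 8| < (16/3)ϵ.
Take δ = min(4, (16/3)ϵ). Then 0 < |y − 8| < δ gives both |y − 8| < 4 and |y − 8| < (16/3)ϵ, so |6/y − (3/4)| < ϵ.

δ = min(4, (16/3)ϵ)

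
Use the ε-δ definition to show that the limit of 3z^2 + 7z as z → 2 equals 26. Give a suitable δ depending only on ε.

Fix ε > 0. We want δ > 0 such that 0 < |z − 2| < δ implies |(3z^2 + 7z) − 26| < ε.
(3z^2 + 7z) − 26 = 3z^2 + 7z - 26 = (z − 2)(3z + 13).
So |(3z^2 + 7z) − 26| = |z − 2|·|3z + 13|.
Require δ ≤ 2. Then |z − 2| < 2 gives |z| < 4, and by the triangle inequality |3z + 13| ≤ 3·4 + 13 = 25.
Hence |(3z^2 + 7z) − 26| ≤ 25|z − 2| < ε provided |z − 2| < ε/25.
Choosing δ = min(2, ε/25) ensures both conditions, hence |(3z^2 + 7z) − 26| < ε.

δ = min(2, ε/25)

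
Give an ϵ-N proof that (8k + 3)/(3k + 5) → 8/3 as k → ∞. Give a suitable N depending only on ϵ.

N = (31/9)/ϵ

Suppose ϵ > 0. For k ≥ 1, |(8k + 3)/(3k + 5) − (8/3)| = |-31|/(3(3k + 5)) = 31/(3(3k + 5)).
Since 3k + 5 ≥ 3k for k ≥ 1, this is ≤ 31/(3·3k) = (31/9)/k.
So |(8k + 3)/(3k + 5) − (8/3)| < ϵ whenever k > (31/9)/ϵ.
Take N = (31/9)/ϵ. If k > N then |(8k + 3)/(3k + 5) − (8/3)| ≤ (31/9)/k < ϵ.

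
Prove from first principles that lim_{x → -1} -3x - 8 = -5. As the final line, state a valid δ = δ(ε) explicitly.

Fix ε > 0. We need δ > 0 so that 0 < |x + 1| < δ implies |(-3x - 8) + 5| < ε.
|(-3x - 8) + 5| = |-3x - 3| = 3|x + 1|.
Thus it suffices that |x + 1| < ε/3.
Take δ = ε/3. If 0 < |x + 1| < δ then |(-3x - 8) + 5| = 3|x + 1| < 3·(ε/3) = ε.

δ = ε/3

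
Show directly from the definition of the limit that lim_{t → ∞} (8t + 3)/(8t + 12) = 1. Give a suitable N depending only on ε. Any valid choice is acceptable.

Let ε > 0. We seek N > 0 such that t > N implies |(8t + 3)/(8t + 12) − 1| < ε.
(8t + 3)/(8t + 12) − 1 = (8(8t + 3) − 8(8t + 12)) / (8(8t + 12)) = -72/(8(8t + 12)).
For t > 0 we have 8t + 12 > 8t, so |(8t + 3)/(8t + 12) − 1| = 72/(8(8t + 12)) < 72/(8·8t) = (9/8)/t.
Thus |(8t + 3)/(8t + 12) − 1| < ε whenever t > (9/8)/ε.
Take N = (9/8)/ε. If t > N then |(8t + 3)/(8t + 12) − 1| < (9/8)/t < ε.

N = (9/8)/ε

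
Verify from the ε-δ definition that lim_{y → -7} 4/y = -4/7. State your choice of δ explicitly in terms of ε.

Suppose ε > 0. We seek δ > 0 such that 0 < |y + 7| < δ implies |4/y + 4/7| < ε.
|4/y + 4/7| = 4·|-7 − y|/(7·|y|) = 4|y + 7|/(7|y|).
Restrict δ ≤ 7/2. Then |y + 7| < 7/2 gives |y| > 7/2, so 7|y| > 49/2.
Then |4/y + 4/7| < 4|y + 7|/(49/2), which is < ε when |y + 7| < (49/8)ε.
Take δ = min(7/2, (49/8)ε). Then 0 < |y + 7| < δ gives both |y + 7| < 7/2 and |y + 7| < (49/8)ε, so |4/y + 4/7| < ε.

δ = min(7/2, (49/8)ε)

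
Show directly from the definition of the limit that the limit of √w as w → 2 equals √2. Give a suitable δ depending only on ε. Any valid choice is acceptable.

Fix ε > 0. We want δ > 0 such that 0 < |w − 2| < δ implies |√w − √2| < ε.
Multiplying by the conjugate, |√w − √2| = |w − 2|/(√w + √2).
Restrict δ ≤ 2 so that |w − 2| < 2 forces w > 0, and then √w + √2 > √2.
Hence |√w − √2| < |w − 2|/√2, which is < ε once |w − 2| < √2·ε.
Take δ = min(2, √2·ε). If 0 < |w − 2| < δ then w > 0 and |√w − √2| < |w − 2|/√2 < ε.

δ = min(2, √2·ε)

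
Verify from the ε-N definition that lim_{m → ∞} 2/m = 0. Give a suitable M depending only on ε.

M = 2/ε

Suppose ε > 0. For m ≥ 1, |2/m − 0| = 2/(m) ≤ 2/m.
We need 2/m < ε, i.e. m > 2/ε.
Take M = 2/ε. If m > M then |2/m| ≤ 2/m < ε.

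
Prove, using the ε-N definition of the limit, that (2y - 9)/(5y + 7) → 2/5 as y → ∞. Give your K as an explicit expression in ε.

Suppose ε > 0. We seek K > 0 such that y > K implies |(2y - 9)/(5y + 7) − (2/5)| < ε.
(2y - 9)/(5y + 7) − (2/5) = (5(2y - 9) − 2(5y + 7)) / (5(5y + 7)) = -59/(5(5y + 7)).
For y > 0 we have 5y + 7 > 5y, so |(2y - 9)/(5y + 7) − (2/5)| = 59/(5(5y + 7)) < 59/(5·5y) = (59/25)/y.
Thus |(2y - 9)/(5y + 7) − (2/5)| < ε whenever y > (59/25)/ε.
Take K = (59/25)/ε. If y > K then |(2y - 9)/(5y + 7) − (2/5)| < (59/25)/y < ε.

K = (59/25)/ε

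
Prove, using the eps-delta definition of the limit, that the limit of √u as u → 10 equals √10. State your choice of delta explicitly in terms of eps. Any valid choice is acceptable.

delta = min(10, √10·eps)

Suppose eps > 0. We want delta > 0 such that 0 < |u − 10| < delta implies |√u − √10| < eps.
Rationalise: √u − √10 = (u − 10)/(√u + √10), so |√u − √10| = |u − 10|/(√u + √10).
Restrict delta ≤ 10 so that |u − 10| < 10 forces u > 0, and then √u + √10 > √10.
Hence |√u − √10| < |u − 10|/√10, which is < eps once |u − 10| < √10·eps.
Take delta = min(10, √10·eps). If 0 < |u − 10| < delta then u > 0 and |√u − √10| < |u − 10|/√10 < eps.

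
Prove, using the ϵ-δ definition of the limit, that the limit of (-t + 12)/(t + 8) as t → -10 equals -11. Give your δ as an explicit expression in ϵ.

δ = min(1, (1/10)ϵ)

Fix ϵ > 0. We want δ > 0 with 0 < |t + 10| < δ ⇒ |(-t + 12)/(t + 8) + 11| < ϵ.
Combining over a common denominator, (-t + 12)/(t + 8) + 11 = [(-t + 12)·(-2) − 22·(t + 8)] / [(-2)·(t + 8)] = -20(t + 10) / ((-2)(t + 8)).
So |(-t + 12)/(t + 8) + 11| = 20|t + 10| / (2·|t + 8|).
Restrict δ ≤ 1. Then |t + 10| < 1 gives |t + 8| = |(t + 10) + (-2)| ≥ 2 − 1 = 1.
Hence |(-t + 12)/(t + 8) + 11| < 20|t + 10|/(2·1) = 10|t + 10|, which is < ϵ once |t + 10| < (1/10)ϵ.
Take δ = min(1, (1/10)ϵ). Then 0 < |t + 10| < δ forces both bounds, so |(-t + 12)/(t + 8) + 11| < ϵ.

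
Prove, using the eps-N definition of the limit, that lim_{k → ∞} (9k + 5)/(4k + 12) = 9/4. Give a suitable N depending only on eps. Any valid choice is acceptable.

N = (11/2)/eps

Let eps > 0. For k ≥ 1, |(9k + 5)/(4k + 12) − (9/4)| = |-88|/(4(4k + 12)) = 88/(4(4k + 12)).
Since 4k + 12 ≥ 4k for k ≥ 1, this is ≤ 88/(4·4k) = (11/2)/k.
So |(9k + 5)/(4k + 12) − (9/4)| < eps whenever k > (11/2)/eps.
Take N = (11/2)/eps. If k > N then |(9k + 5)/(4k + 12) − (9/4)| ≤ (11/2)/k < eps.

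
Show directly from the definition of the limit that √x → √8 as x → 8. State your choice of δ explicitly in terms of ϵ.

Let ϵ > 0 be given. We want δ > 0 such that 0 < |x − 8| < δ implies |√x − √8| < ϵ.
Multiplying by the conjugate, |√x − √8| = |x − 8|/(√x + √8).
Restrict δ ≤ 8 so that |x − 8| < 8 forces x > 0, and then √x + √8 > √8.
Hence |√x − √8| < |x − 8|/√8, which is < ϵ once |x − 8| < √8·ϵ.
Take δ = min(8, √8·ϵ). If 0 < |x − 8| < δ then x > 0 and |√x − √8| < |x − 8|/√8 < ϵ.

δ = min(8, √8·ϵ)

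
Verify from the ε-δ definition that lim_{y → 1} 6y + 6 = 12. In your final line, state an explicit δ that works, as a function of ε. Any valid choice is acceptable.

Let ε > 0. We need δ > 0 so that 0 < |y − 1| < δ implies |(6y + 6) − 12| < ε.
Since (6y + 6) − 12 = 6(y − 1), we have |(6y + 6) − 12| = 6|y − 1|.
So 6|y − 1| < ε exactly when |y − 1| < ε/6.
Take δ = ε/6. If 0 < |y − 1| < δ then |(6y + 6) − 12| = 6|y − 1| < 6·(ε/6) = ε.

δ = ε/6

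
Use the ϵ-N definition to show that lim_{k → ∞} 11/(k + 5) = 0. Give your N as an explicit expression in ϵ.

N = 11/ϵ

Fix ϵ > 0. For k ≥ 1, |11/(k + 5) − 0| = 11/(k + 5) ≤ 11/k.
We need 11/k < ϵ, i.e. k > 11/ϵ.
Take N = 11/ϵ. If k > N then |11/(k + 5)| ≤ 11/k < ϵ.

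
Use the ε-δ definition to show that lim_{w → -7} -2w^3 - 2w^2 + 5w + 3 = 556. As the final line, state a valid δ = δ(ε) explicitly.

δ = min(1, ε/303)

Fix ε > 0. We want δ > 0 such that 0 < |w + 7| < δ implies |(-2w^3 - 2w^2 + 5w + 3) − 556| < ε.
(-2w^3 - 2w^2 + 5w + 3) − 556 = -2w^3 - 2w^2 + 5w - 553 = (w + 7)(-2w^2 + 12w - 79).
So |(-2w^3 - 2w^2 + 5w + 3) − 556| = |w + 7|·|-2w^2 + 12w - 79|.
Assume first that |w + 7| < 1, so |w| < 8. Then |-2w^2 + 12w - 79| ≤ 2·8^2 + 12·8 + 79 = 303.
Hence |(-2w^3 - 2w^2 + 5w + 3) − 556| ≤ 303|w + 7| < ε provided |w + 7| < ε/303.
Take δ = min(1, ε/303). Then 0 < |w + 7| < δ gives both |w + 7| < 1 and |w + 7| < ε/303, so |(-2w^3 - 2w^2 + 5w + 3) − 556| < ε.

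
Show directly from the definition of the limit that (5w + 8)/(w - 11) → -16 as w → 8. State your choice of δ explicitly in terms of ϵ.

Fix ϵ > 0. We want δ > 0 with 0 < |w − 8| < δ ⇒ |(5w + 8)/(w - 11) + 16| < ϵ.
Combining over a common denominator, (5w + 8)/(w - 11) + 16 = [(5w + 8)·(-3) − 48·(w - 11)] / [(-3)·(w - 11)] = -63(w − 8) / ((-3)(w - 11)).
So |(5w + 8)/(w - 11) + 16| = 63|w − 8| / (3·|w − 11|).
Restrict δ ≤ 3/2. Then |w − 8| < 3/2 gives |w − 11| = |(w − 8) + (-3)| ≥ 3 − 3/2 = 3/2.
Hence |(5w + 8)/(w - 11) + 16| < 63|w − 8|/(3·(3/2)) = 14|w − 8|, which is < ϵ once |w − 8| < (1/14)ϵ.
Take δ = min(3/2, (1/14)ϵ). Then 0 < |w − 8| < δ forces both bounds, so |(5w + 8)/(w - 11) + 16| < ϵ.

δ = min(3/2, (1/14)ϵ)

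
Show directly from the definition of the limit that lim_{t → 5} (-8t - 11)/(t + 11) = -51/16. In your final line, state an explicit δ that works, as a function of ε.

δ = min(8, (128/77)ε)

Suppose ε > 0. We want δ > 0 with 0 < |t − 5| < δ ⇒ |(-8t - 11)/(t + 11) + 51/16| < ε.
Combining over a common denominator, (-8t - 11)/(t + 11) + 51/16 = [(-8t - 11)·16 − (-51)·(t + 11)] / [16·(t + 11)] = -77(t − 5) / (16(t + 11)).
So |(-8t - 11)/(t + 11) + 51/16| = 77|t − 5| / (16·|t + 11|).
Require δ ≤ 8, so |t + 11| ≥ |16| − |t − 5| > 16 − 8 = 8.
Hence |(-8t - 11)/(t + 11) + 51/16| < 77|t − 5|/(16·8) = (77/128)|t − 5|, which is < ε once |t − 5| < (128/77)ε.
Take δ = min(8, (128/77)ε). Then 0 < |t − 5| < δ forces both bounds, so |(-8t - 11)/(t + 11) + 51/16| < ε.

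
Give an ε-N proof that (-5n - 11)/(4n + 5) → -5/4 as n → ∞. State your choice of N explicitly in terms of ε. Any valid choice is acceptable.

Suppose ε > 0. For n ≥ 1, |(-5n - 11)/(4n + 5) + 5/4| = |-19|/(4(4n + 5)) = 19/(4(4n + 5)).
Since 4n + 5 ≥ 4n for n ≥ 1, this is ≤ 19/(4·4n) = (19/16)/n.
So |(-5n - 11)/(4n + 5) + 5/4| < ε whenever n > (19/16)/ε.
Take N = (19/16)/ε. If n > N then |(-5n - 11)/(4n + 5) + 5/4| ≤ (19/16)/n < ε.

N = (19/16)/ε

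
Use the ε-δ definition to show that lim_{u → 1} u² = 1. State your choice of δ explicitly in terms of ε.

Let ε > 0 be given. We seek δ > 0 with 0 < |u − 1| < δ ⇒ |u² − 1| < ε.
Factor: u² − 1 = (u − 1)(u + 1), so |u² − 1| = |u − 1|·|u + 1|.
Restrict δ ≤ 1. Then |u − 1| < 1 gives |u| < 2, so by the triangle inequality |u + 1| ≤ 2 + 1 = 3.
Hence |u² − 1| ≤ 3|u − 1|, which is < ε once |u − 1| < ε/3.
Take δ = min(1, ε/3). If 0 < |u − 1| < δ then both bounds hold and |u² − 1| ≤ 3|u − 1| < 3·(ε/3) = ε.

δ = min(1, ε/3)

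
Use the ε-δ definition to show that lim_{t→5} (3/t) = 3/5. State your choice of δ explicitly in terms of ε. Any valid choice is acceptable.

Let ε > 0 be given. We seek δ > 0 such that 0 < |t − 5| < δ implies |3/t − (3/5)| < ε.
|3/t − (3/5)| = 3·|5 − t|/(5·|t|) = 3|t − 5|/(5|t|).
Restrict δ ≤ 5/2. Then |t − 5| < 5/2 gives |t| > 5/2, so 5|t| > 25/2.
Then |3/t − (3/5)| < 3|t − 5|/(25/2), which is < ε when |t − 5| < (25/6)ε.
Take δ = min(5/2, (25/6)ε). Then 0 < |t − 5| < δ gives both |t − 5| < 5/2 and |t − 5| < (25/6)ε, so |3/t − (3/5)| < ε.

δ = min(5/2, (25/6)ε)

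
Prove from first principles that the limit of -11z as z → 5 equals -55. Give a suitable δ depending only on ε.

Let ε > 0. We need δ > 0 so that 0 < |z − 5| < δ implies |(-11z) + 55| < ε.
Since (-11z) + 55 = -11(z − 5), we have |(-11z) + 55| = 11|z − 5|.
So 11|z − 5| < ε exactly when |z − 5| < ε/11.
Choosing δ = ε/11 gives |(-11z) + 55| = 11|z − 5| < ε whenever |z − 5| < δ.

δ = ε/11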